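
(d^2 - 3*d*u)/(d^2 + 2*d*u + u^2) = d*(d - 3*u)/(d^2 + 2*d*u + u^2)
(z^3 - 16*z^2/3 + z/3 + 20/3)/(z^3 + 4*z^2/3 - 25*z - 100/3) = (3*z^2 - z - 4)/(3*z^2 + 19*z + 20)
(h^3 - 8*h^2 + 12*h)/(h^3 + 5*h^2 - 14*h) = (h - 6)/(h + 7)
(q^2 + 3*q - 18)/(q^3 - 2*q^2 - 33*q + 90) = 1/(q - 5)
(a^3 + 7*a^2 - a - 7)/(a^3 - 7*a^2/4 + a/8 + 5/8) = 8*(a^2 + 8*a + 7)/(8*a^2 - 6*a - 5)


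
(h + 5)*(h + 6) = h^2 + 11*h + 30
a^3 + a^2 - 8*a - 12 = (a - 3)*(a + 2)^2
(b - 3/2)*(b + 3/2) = b^2 - 9/4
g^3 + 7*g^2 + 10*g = g*(g + 2)*(g + 5)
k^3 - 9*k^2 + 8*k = k*(k - 8)*(k - 1)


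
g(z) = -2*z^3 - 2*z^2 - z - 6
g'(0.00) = -1.00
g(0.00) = -6.00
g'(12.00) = -913.00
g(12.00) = -3762.00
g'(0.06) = -1.26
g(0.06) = -6.07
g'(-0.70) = -1.14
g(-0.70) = -5.59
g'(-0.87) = -2.06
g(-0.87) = -5.33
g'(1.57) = -22.07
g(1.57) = -20.24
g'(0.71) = -6.86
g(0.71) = -8.43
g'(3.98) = -111.96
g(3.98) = -167.75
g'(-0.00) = -1.00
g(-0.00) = -6.00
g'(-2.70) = -33.94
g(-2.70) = 21.49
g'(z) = -6*z^2 - 4*z - 1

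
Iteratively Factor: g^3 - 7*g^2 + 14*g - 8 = (g - 4)*(g^2 - 3*g + 2) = (g - 4)*(g - 2)*(g - 1)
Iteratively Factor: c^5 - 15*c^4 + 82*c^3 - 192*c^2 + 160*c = (c - 2)*(c^4 - 13*c^3 + 56*c^2 - 80*c) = (c - 4)*(c - 2)*(c^3 - 9*c^2 + 20*c) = c*(c - 4)*(c - 2)*(c^2 - 9*c + 20) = c*(c - 4)^2*(c - 2)*(c - 5)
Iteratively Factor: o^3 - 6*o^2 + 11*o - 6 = (o - 3)*(o^2 - 3*o + 2) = (o - 3)*(o - 1)*(o - 2)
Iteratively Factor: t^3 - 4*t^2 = (t - 4)*(t^2) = t*(t - 4)*(t)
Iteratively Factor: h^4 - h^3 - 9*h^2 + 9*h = (h - 1)*(h^3 - 9*h) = (h - 3)*(h - 1)*(h^2 + 3*h) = h*(h - 3)*(h - 1)*(h + 3)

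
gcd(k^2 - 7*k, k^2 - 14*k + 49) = k - 7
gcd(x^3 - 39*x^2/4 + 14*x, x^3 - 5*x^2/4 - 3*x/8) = x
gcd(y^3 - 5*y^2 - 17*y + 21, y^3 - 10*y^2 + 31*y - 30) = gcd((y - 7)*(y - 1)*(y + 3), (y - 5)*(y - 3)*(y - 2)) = 1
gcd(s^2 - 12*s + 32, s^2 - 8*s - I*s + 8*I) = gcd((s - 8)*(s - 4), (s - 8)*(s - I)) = s - 8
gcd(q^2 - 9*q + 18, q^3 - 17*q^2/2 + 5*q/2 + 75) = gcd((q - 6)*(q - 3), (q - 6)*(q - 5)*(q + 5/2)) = q - 6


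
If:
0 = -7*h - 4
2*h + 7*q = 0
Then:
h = -4/7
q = 8/49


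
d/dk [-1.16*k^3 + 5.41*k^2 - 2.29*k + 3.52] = -3.48*k^2 + 10.82*k - 2.29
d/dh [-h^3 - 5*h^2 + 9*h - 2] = -3*h^2 - 10*h + 9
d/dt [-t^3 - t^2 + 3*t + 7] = -3*t^2 - 2*t + 3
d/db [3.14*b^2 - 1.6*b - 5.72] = 6.28*b - 1.6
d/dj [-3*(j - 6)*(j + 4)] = 6 - 6*j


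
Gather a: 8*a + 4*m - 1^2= 8*a + 4*m - 1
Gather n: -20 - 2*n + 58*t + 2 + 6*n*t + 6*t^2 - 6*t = n*(6*t - 2) + 6*t^2 + 52*t - 18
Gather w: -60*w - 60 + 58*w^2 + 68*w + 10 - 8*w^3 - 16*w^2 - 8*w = -8*w^3 + 42*w^2 - 50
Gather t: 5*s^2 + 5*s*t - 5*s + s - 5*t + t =5*s^2 - 4*s + t*(5*s - 4)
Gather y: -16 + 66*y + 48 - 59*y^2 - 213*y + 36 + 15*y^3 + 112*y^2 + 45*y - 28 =15*y^3 + 53*y^2 - 102*y + 40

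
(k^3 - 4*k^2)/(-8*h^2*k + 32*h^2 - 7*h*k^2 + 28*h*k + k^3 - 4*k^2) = -k^2/(8*h^2 + 7*h*k - k^2)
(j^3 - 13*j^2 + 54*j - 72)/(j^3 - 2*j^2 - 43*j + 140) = (j^2 - 9*j + 18)/(j^2 + 2*j - 35)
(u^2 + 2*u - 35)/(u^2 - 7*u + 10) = (u + 7)/(u - 2)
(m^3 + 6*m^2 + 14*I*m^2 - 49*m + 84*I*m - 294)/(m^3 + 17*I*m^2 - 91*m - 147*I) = (m + 6)/(m + 3*I)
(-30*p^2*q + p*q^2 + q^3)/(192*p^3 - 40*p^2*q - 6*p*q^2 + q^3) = q*(-5*p + q)/(32*p^2 - 12*p*q + q^2)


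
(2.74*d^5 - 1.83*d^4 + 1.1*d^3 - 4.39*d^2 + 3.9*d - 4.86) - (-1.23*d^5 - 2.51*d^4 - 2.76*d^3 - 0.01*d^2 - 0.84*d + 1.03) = 3.97*d^5 + 0.68*d^4 + 3.86*d^3 - 4.38*d^2 + 4.74*d - 5.89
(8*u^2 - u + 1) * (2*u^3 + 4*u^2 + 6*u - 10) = 16*u^5 + 30*u^4 + 46*u^3 - 82*u^2 + 16*u - 10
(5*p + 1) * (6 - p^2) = -5*p^3 - p^2 + 30*p + 6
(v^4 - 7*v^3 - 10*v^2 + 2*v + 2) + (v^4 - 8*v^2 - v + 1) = 2*v^4 - 7*v^3 - 18*v^2 + v + 3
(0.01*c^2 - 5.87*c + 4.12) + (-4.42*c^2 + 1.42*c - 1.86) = -4.41*c^2 - 4.45*c + 2.26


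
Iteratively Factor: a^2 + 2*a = (a)*(a + 2)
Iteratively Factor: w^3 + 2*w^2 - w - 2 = (w - 1)*(w^2 + 3*w + 2) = (w - 1)*(w + 2)*(w + 1)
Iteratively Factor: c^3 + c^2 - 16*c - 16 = (c + 4)*(c^2 - 3*c - 4) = (c + 1)*(c + 4)*(c - 4)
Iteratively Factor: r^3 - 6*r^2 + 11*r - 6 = (r - 3)*(r^2 - 3*r + 2) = (r - 3)*(r - 1)*(r - 2)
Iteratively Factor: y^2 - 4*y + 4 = (y - 2)*(y - 2)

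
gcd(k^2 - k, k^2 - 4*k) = k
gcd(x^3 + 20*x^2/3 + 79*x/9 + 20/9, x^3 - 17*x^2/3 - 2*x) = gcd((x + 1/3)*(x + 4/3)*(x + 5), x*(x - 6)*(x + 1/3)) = x + 1/3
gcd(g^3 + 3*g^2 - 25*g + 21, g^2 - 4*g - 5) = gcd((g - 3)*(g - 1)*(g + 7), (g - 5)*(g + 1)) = 1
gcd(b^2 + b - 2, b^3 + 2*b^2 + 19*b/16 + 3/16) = 1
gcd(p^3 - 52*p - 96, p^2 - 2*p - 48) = p^2 - 2*p - 48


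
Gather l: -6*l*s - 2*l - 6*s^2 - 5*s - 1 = l*(-6*s - 2) - 6*s^2 - 5*s - 1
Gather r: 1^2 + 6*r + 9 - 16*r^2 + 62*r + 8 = -16*r^2 + 68*r + 18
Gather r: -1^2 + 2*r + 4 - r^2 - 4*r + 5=-r^2 - 2*r + 8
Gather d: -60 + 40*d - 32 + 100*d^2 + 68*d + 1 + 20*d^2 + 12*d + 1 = 120*d^2 + 120*d - 90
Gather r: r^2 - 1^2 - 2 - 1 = r^2 - 4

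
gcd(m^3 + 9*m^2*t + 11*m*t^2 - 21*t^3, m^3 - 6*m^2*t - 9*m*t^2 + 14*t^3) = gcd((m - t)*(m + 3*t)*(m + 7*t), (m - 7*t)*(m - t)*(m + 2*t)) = -m + t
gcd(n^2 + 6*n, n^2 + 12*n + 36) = n + 6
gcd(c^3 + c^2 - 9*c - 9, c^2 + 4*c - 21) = c - 3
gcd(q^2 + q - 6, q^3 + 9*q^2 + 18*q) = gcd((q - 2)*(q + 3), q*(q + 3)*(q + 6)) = q + 3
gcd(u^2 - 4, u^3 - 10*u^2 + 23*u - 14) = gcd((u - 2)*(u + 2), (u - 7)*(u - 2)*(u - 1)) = u - 2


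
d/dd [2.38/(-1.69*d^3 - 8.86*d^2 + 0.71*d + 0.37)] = (12.0666*d^2 + 42.1736*d - 1.6898)/(1.69*d^3 + 8.86*d^2 - 0.71*d - 0.37)^2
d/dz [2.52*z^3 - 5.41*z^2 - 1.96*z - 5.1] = 7.56*z^2 - 10.82*z - 1.96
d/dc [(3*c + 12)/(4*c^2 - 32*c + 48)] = 3*(c^2 - 8*c - 2*(c - 4)*(c + 4) + 12)/(4*(c^2 - 8*c + 12)^2)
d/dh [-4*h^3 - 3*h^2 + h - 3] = -12*h^2 - 6*h + 1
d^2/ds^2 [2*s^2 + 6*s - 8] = 4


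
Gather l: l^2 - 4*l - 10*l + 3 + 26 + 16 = l^2 - 14*l + 45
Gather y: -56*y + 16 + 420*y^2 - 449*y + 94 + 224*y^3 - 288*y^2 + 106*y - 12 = 224*y^3 + 132*y^2 - 399*y + 98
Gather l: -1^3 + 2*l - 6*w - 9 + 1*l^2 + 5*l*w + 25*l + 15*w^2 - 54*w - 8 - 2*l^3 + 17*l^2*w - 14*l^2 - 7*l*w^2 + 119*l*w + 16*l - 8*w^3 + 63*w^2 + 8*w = -2*l^3 + l^2*(17*w - 13) + l*(-7*w^2 + 124*w + 43) - 8*w^3 + 78*w^2 - 52*w - 18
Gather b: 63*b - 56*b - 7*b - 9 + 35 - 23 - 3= 0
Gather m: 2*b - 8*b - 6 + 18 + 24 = 36 - 6*b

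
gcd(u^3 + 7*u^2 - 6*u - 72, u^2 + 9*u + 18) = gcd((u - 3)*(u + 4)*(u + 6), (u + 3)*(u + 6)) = u + 6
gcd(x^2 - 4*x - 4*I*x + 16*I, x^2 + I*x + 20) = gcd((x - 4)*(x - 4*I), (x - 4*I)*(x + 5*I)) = x - 4*I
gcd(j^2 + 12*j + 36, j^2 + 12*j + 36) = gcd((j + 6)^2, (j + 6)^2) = j^2 + 12*j + 36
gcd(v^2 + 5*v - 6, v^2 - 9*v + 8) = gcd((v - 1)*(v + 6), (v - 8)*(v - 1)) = v - 1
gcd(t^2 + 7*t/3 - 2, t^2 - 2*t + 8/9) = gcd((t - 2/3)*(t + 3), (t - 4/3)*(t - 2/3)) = t - 2/3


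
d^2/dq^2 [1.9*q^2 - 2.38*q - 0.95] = 3.80000000000000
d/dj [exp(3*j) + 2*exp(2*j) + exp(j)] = (3*exp(2*j) + 4*exp(j) + 1)*exp(j)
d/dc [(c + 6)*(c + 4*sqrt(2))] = 2*c + 4*sqrt(2) + 6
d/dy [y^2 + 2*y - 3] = 2*y + 2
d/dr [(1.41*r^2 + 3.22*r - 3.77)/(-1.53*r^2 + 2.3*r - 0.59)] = (8.1696*r^2 - 13.2*r + 6.7712)/(2.3409*r^4 - 7.038*r^3 + 7.0954*r^2 - 2.714*r + 0.3481)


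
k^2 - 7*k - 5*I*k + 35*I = (k - 7)*(k - 5*I)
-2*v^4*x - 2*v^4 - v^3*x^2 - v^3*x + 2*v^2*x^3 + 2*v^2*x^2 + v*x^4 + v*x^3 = (-v + x)*(v + x)*(2*v + x)*(v*x + v)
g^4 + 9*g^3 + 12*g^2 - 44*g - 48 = (g - 2)*(g + 1)*(g + 4)*(g + 6)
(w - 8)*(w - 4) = w^2 - 12*w + 32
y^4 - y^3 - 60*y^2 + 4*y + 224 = (y - 8)*(y - 2)*(y + 2)*(y + 7)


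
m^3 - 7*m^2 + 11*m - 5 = (m - 5)*(m - 1)^2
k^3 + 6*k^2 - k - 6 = (k - 1)*(k + 1)*(k + 6)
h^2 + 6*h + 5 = (h + 1)*(h + 5)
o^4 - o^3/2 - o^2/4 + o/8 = o*(o - 1/2)^2*(o + 1/2)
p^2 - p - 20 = (p - 5)*(p + 4)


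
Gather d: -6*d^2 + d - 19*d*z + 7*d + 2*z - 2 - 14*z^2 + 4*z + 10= -6*d^2 + d*(8 - 19*z) - 14*z^2 + 6*z + 8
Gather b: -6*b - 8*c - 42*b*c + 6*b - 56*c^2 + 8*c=-42*b*c - 56*c^2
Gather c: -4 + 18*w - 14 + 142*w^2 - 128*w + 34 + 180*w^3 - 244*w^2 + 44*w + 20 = 180*w^3 - 102*w^2 - 66*w + 36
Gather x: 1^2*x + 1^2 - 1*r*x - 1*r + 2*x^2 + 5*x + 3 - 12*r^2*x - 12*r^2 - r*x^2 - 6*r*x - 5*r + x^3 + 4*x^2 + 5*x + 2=-12*r^2 - 6*r + x^3 + x^2*(6 - r) + x*(-12*r^2 - 7*r + 11) + 6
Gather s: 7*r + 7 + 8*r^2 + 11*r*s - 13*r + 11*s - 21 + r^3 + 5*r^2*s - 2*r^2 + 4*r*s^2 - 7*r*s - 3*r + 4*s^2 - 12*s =r^3 + 6*r^2 - 9*r + s^2*(4*r + 4) + s*(5*r^2 + 4*r - 1) - 14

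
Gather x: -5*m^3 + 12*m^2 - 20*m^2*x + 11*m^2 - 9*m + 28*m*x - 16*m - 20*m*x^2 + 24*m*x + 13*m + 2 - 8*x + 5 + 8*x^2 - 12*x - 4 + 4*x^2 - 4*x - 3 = -5*m^3 + 23*m^2 - 12*m + x^2*(12 - 20*m) + x*(-20*m^2 + 52*m - 24)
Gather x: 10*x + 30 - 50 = 10*x - 20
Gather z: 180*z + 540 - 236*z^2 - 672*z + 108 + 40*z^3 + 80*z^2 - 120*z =40*z^3 - 156*z^2 - 612*z + 648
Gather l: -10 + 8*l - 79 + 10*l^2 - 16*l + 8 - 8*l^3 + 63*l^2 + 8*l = -8*l^3 + 73*l^2 - 81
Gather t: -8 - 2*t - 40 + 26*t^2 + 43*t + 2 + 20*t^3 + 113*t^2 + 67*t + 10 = 20*t^3 + 139*t^2 + 108*t - 36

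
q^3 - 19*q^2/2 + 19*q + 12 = (q - 6)*(q - 4)*(q + 1/2)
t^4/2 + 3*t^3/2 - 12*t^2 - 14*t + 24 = (t/2 + 1)*(t - 4)*(t - 1)*(t + 6)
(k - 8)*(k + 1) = k^2 - 7*k - 8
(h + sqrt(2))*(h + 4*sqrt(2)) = h^2 + 5*sqrt(2)*h + 8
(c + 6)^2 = c^2 + 12*c + 36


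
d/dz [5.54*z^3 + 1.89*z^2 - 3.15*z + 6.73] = 16.62*z^2 + 3.78*z - 3.15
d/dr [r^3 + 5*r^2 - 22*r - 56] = 3*r^2 + 10*r - 22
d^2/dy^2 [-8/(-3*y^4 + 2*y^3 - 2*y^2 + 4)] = 32*(2*y^2*(6*y^2 - 3*y + 2)^2 + (-9*y^2 + 3*y - 1)*(3*y^4 - 2*y^3 + 2*y^2 - 4))/(3*y^4 - 2*y^3 + 2*y^2 - 4)^3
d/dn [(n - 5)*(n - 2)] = 2*n - 7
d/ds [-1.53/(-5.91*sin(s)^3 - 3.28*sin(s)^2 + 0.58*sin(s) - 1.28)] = (-27.1269*sin(s)^2 - 10.0368*sin(s) + 0.8874)*cos(s)/(5.91*sin(s)^3 + 3.28*sin(s)^2 - 0.58*sin(s) + 1.28)^2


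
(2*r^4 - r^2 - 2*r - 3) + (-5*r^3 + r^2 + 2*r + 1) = 2*r^4 - 5*r^3 - 2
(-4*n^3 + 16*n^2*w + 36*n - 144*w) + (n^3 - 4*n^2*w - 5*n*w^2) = -3*n^3 + 12*n^2*w - 5*n*w^2 + 36*n - 144*w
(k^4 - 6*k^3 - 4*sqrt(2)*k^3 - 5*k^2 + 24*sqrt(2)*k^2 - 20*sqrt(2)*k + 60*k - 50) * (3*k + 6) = 3*k^5 - 12*sqrt(2)*k^4 - 12*k^4 - 51*k^3 + 48*sqrt(2)*k^3 + 84*sqrt(2)*k^2 + 150*k^2 - 120*sqrt(2)*k + 210*k - 300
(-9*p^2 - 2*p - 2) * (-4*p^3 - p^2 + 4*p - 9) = 36*p^5 + 17*p^4 - 26*p^3 + 75*p^2 + 10*p + 18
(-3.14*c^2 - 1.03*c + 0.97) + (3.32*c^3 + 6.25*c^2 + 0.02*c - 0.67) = 3.32*c^3 + 3.11*c^2 - 1.01*c + 0.3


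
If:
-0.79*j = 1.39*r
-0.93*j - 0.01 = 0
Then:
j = -0.01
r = 0.01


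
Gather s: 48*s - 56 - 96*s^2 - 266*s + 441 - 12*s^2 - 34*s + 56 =-108*s^2 - 252*s + 441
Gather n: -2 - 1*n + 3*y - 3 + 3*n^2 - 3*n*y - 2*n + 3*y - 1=3*n^2 + n*(-3*y - 3) + 6*y - 6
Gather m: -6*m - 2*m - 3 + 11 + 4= 12 - 8*m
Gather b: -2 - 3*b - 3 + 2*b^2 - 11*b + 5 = 2*b^2 - 14*b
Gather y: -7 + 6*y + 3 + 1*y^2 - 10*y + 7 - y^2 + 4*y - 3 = 0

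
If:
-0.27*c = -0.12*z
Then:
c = 0.444444444444444*z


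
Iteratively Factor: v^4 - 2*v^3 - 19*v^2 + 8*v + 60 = (v - 2)*(v^3 - 19*v - 30) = (v - 2)*(v + 3)*(v^2 - 3*v - 10) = (v - 2)*(v + 2)*(v + 3)*(v - 5)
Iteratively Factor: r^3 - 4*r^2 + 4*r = (r - 2)*(r^2 - 2*r) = (r - 2)^2*(r)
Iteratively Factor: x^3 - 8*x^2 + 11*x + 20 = (x - 4)*(x^2 - 4*x - 5) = (x - 4)*(x + 1)*(x - 5)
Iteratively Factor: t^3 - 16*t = (t - 4)*(t^2 + 4*t) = (t - 4)*(t + 4)*(t)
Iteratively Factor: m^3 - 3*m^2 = (m)*(m^2 - 3*m) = m*(m - 3)*(m)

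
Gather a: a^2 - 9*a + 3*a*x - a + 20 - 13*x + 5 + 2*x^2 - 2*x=a^2 + a*(3*x - 10) + 2*x^2 - 15*x + 25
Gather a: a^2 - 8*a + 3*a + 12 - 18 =a^2 - 5*a - 6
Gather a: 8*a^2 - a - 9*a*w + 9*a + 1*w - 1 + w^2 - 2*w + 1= 8*a^2 + a*(8 - 9*w) + w^2 - w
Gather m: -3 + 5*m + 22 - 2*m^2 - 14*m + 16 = -2*m^2 - 9*m + 35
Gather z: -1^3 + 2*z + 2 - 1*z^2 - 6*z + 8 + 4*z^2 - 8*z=3*z^2 - 12*z + 9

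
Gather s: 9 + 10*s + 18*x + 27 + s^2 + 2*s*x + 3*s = s^2 + s*(2*x + 13) + 18*x + 36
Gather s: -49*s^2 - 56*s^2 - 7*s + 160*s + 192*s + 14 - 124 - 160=-105*s^2 + 345*s - 270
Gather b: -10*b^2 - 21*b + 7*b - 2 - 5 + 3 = -10*b^2 - 14*b - 4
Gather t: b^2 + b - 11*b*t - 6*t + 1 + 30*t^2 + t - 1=b^2 + b + 30*t^2 + t*(-11*b - 5)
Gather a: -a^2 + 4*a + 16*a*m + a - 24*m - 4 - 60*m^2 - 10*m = -a^2 + a*(16*m + 5) - 60*m^2 - 34*m - 4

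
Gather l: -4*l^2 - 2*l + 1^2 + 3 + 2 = -4*l^2 - 2*l + 6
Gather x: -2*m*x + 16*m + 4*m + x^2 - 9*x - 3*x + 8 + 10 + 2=20*m + x^2 + x*(-2*m - 12) + 20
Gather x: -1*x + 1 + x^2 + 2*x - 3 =x^2 + x - 2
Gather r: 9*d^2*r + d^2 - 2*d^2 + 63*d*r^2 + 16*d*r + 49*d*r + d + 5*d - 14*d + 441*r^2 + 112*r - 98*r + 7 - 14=-d^2 - 8*d + r^2*(63*d + 441) + r*(9*d^2 + 65*d + 14) - 7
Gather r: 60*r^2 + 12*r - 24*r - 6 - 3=60*r^2 - 12*r - 9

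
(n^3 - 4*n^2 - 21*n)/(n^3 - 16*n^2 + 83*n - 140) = n*(n + 3)/(n^2 - 9*n + 20)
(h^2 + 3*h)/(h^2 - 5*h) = (h + 3)/(h - 5)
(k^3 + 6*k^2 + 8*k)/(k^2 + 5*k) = (k^2 + 6*k + 8)/(k + 5)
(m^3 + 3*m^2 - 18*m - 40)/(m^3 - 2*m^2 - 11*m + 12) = (m^2 + 7*m + 10)/(m^2 + 2*m - 3)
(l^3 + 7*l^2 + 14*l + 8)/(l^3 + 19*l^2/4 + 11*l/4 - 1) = 4*(l + 2)/(4*l - 1)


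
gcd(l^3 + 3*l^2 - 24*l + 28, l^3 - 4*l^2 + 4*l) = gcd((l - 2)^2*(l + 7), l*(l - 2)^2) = l^2 - 4*l + 4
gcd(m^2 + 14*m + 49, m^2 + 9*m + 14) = m + 7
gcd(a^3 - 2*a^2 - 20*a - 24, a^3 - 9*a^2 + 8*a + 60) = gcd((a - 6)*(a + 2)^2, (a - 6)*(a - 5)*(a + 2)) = a^2 - 4*a - 12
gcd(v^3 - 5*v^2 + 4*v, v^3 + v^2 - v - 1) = v - 1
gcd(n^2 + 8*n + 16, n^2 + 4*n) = n + 4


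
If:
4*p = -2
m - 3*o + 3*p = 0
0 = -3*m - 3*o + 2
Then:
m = 7/8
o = -5/24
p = -1/2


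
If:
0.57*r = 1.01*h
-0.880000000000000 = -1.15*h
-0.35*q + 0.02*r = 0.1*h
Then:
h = 0.77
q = -0.14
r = 1.36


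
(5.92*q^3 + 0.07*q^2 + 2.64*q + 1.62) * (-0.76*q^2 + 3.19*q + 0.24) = -4.4992*q^5 + 18.8316*q^4 - 0.3623*q^3 + 7.2072*q^2 + 5.8014*q + 0.3888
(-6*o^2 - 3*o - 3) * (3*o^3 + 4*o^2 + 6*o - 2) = -18*o^5 - 33*o^4 - 57*o^3 - 18*o^2 - 12*o + 6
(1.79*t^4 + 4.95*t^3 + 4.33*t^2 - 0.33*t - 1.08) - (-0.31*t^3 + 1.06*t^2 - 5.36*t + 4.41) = 1.79*t^4 + 5.26*t^3 + 3.27*t^2 + 5.03*t - 5.49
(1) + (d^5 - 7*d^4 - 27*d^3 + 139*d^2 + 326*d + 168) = d^5 - 7*d^4 - 27*d^3 + 139*d^2 + 326*d + 169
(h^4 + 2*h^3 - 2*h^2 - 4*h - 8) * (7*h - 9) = 7*h^5 + 5*h^4 - 32*h^3 - 10*h^2 - 20*h + 72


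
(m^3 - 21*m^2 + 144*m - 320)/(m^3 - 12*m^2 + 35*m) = (m^2 - 16*m + 64)/(m*(m - 7))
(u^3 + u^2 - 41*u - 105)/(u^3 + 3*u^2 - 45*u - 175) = (u + 3)/(u + 5)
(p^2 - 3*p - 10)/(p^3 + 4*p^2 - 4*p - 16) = (p - 5)/(p^2 + 2*p - 8)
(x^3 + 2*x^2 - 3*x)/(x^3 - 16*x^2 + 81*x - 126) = x*(x^2 + 2*x - 3)/(x^3 - 16*x^2 + 81*x - 126)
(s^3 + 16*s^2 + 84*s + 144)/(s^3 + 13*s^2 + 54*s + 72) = (s + 6)/(s + 3)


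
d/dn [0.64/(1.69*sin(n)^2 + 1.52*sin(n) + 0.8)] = -(2.1632*sin(n) + 0.9728)*cos(n)/(1.69*sin(n)^2 + 1.52*sin(n) + 0.8)^2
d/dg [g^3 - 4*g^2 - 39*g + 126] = 3*g^2 - 8*g - 39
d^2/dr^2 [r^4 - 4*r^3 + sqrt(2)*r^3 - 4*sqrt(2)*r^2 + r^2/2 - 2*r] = 12*r^2 - 24*r + 6*sqrt(2)*r - 8*sqrt(2) + 1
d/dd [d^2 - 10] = 2*d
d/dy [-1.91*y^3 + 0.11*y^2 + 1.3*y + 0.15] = -5.73*y^2 + 0.22*y + 1.3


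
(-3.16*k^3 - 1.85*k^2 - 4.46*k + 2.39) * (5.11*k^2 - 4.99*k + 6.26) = -16.1476*k^5 + 6.3149*k^4 - 33.3407*k^3 + 22.8873*k^2 - 39.8457*k + 14.9614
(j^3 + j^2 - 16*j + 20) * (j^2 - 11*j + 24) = j^5 - 10*j^4 - 3*j^3 + 220*j^2 - 604*j + 480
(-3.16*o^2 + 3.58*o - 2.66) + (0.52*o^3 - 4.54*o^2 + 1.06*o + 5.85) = 0.52*o^3 - 7.7*o^2 + 4.64*o + 3.19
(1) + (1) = 2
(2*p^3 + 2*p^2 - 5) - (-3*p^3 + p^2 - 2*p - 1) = 5*p^3 + p^2 + 2*p - 4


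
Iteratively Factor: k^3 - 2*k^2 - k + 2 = (k - 1)*(k^2 - k - 2) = (k - 2)*(k - 1)*(k + 1)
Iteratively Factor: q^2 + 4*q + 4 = (q + 2)*(q + 2)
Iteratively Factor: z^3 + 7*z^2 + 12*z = (z + 3)*(z^2 + 4*z) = (z + 3)*(z + 4)*(z)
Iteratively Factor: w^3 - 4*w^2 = (w)*(w^2 - 4*w) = w^2*(w - 4)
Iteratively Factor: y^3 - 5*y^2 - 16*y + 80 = (y - 5)*(y^2 - 16) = (y - 5)*(y + 4)*(y - 4)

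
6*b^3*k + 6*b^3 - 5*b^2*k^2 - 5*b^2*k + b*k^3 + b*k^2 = (-3*b + k)*(-2*b + k)*(b*k + b)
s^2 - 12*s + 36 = (s - 6)^2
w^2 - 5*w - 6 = (w - 6)*(w + 1)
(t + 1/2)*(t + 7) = t^2 + 15*t/2 + 7/2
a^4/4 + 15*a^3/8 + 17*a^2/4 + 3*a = a*(a/4 + 1)*(a + 3/2)*(a + 2)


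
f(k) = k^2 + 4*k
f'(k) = 2*k + 4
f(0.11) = 0.45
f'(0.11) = 4.22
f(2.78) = 18.85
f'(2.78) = 9.56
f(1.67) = 9.47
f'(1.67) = 7.34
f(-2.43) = -3.82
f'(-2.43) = -0.86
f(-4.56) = 2.55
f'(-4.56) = -5.12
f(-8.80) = 42.24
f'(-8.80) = -13.60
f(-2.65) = -3.58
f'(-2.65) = -1.30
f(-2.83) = -3.31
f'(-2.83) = -1.66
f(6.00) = 60.00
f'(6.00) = 16.00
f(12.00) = 192.00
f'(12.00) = 28.00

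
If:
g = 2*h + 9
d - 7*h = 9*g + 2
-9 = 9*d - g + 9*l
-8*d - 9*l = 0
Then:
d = -166/23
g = 41/23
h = -83/23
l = 1328/207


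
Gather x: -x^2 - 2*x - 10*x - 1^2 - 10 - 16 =-x^2 - 12*x - 27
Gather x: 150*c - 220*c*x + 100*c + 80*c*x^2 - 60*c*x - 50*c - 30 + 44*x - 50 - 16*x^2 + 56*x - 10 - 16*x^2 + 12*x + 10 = 200*c + x^2*(80*c - 32) + x*(112 - 280*c) - 80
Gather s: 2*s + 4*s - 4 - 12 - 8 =6*s - 24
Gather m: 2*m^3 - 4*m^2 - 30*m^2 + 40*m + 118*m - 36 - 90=2*m^3 - 34*m^2 + 158*m - 126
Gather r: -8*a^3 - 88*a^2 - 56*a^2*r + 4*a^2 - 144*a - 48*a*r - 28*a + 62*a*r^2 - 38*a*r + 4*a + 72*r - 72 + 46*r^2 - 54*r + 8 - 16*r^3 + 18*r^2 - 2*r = -8*a^3 - 84*a^2 - 168*a - 16*r^3 + r^2*(62*a + 64) + r*(-56*a^2 - 86*a + 16) - 64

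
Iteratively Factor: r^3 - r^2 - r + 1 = (r + 1)*(r^2 - 2*r + 1) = (r - 1)*(r + 1)*(r - 1)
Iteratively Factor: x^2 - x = (x - 1)*(x)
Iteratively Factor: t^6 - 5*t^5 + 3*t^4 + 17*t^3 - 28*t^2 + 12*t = (t - 3)*(t^5 - 2*t^4 - 3*t^3 + 8*t^2 - 4*t) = (t - 3)*(t - 1)*(t^4 - t^3 - 4*t^2 + 4*t) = t*(t - 3)*(t - 1)*(t^3 - t^2 - 4*t + 4) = t*(t - 3)*(t - 1)^2*(t^2 - 4) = t*(t - 3)*(t - 1)^2*(t + 2)*(t - 2)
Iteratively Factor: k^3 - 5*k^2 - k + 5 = (k - 1)*(k^2 - 4*k - 5) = (k - 1)*(k + 1)*(k - 5)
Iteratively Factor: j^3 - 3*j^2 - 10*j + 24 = (j - 2)*(j^2 - j - 12) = (j - 2)*(j + 3)*(j - 4)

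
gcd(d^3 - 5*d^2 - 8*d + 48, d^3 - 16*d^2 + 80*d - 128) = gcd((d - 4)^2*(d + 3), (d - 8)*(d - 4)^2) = d^2 - 8*d + 16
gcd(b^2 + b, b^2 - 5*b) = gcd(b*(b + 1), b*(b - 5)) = b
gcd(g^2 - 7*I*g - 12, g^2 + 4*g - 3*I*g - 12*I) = g - 3*I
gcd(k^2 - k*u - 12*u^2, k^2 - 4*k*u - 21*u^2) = k + 3*u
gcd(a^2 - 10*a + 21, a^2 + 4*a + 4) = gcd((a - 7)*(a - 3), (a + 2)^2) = 1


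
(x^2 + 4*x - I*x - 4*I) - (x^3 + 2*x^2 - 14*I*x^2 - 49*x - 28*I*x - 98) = -x^3 - x^2 + 14*I*x^2 + 53*x + 27*I*x + 98 - 4*I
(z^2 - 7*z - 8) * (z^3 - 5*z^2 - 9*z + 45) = z^5 - 12*z^4 + 18*z^3 + 148*z^2 - 243*z - 360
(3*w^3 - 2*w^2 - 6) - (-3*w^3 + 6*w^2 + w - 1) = 6*w^3 - 8*w^2 - w - 5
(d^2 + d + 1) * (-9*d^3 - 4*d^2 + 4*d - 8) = -9*d^5 - 13*d^4 - 9*d^3 - 8*d^2 - 4*d - 8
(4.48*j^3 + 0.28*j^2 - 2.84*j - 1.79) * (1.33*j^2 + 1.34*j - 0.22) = 5.9584*j^5 + 6.3756*j^4 - 4.3876*j^3 - 6.2479*j^2 - 1.7738*j + 0.3938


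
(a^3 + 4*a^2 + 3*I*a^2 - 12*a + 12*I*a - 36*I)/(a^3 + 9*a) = (a^2 + 4*a - 12)/(a*(a - 3*I))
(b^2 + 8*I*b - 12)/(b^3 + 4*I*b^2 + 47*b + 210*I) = (b + 2*I)/(b^2 - 2*I*b + 35)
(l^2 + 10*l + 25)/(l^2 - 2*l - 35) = (l + 5)/(l - 7)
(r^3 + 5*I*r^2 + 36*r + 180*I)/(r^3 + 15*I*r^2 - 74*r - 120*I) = (r - 6*I)/(r + 4*I)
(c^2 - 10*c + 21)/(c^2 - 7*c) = (c - 3)/c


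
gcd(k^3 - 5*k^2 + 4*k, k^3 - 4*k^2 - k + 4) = k^2 - 5*k + 4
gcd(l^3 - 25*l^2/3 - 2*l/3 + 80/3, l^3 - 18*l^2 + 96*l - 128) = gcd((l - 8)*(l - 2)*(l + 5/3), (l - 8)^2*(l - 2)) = l^2 - 10*l + 16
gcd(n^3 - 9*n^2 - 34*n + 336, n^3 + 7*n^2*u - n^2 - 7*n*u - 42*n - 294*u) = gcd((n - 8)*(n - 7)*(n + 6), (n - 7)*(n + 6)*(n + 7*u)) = n^2 - n - 42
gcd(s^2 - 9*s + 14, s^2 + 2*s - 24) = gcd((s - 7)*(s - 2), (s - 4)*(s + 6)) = 1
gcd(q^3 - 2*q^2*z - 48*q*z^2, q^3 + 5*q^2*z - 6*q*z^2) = q^2 + 6*q*z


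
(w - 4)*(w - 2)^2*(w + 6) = w^4 - 2*w^3 - 28*w^2 + 104*w - 96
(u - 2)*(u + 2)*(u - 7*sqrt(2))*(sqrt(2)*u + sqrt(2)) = sqrt(2)*u^4 - 14*u^3 + sqrt(2)*u^3 - 14*u^2 - 4*sqrt(2)*u^2 - 4*sqrt(2)*u + 56*u + 56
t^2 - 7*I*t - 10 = (t - 5*I)*(t - 2*I)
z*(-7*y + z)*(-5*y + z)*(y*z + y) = 35*y^3*z^2 + 35*y^3*z - 12*y^2*z^3 - 12*y^2*z^2 + y*z^4 + y*z^3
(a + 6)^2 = a^2 + 12*a + 36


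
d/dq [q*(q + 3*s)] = 2*q + 3*s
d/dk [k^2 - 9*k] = 2*k - 9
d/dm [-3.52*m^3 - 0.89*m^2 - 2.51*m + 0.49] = -10.56*m^2 - 1.78*m - 2.51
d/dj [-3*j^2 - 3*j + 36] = -6*j - 3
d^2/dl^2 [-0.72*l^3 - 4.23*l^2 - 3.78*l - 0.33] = -4.32*l - 8.46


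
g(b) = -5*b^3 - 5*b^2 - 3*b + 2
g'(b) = -15*b^2 - 10*b - 3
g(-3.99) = 251.98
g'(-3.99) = -201.90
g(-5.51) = 703.15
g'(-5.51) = -403.30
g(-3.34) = 142.54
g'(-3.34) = -136.93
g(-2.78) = 79.12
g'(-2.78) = -91.13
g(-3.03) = 104.28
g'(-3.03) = -110.41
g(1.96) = -60.74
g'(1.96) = -80.22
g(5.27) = -884.49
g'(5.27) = -472.29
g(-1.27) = 7.99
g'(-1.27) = -14.49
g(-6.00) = 920.00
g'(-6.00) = -483.00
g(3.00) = -187.00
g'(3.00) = -168.00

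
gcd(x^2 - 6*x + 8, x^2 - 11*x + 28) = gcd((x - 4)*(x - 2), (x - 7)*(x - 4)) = x - 4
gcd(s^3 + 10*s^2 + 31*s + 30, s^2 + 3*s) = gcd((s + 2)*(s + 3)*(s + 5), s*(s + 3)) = s + 3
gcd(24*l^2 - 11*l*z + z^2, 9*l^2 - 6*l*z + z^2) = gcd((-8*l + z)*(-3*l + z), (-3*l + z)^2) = -3*l + z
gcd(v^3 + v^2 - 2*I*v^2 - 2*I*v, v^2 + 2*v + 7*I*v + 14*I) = 1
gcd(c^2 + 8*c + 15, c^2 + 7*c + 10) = c + 5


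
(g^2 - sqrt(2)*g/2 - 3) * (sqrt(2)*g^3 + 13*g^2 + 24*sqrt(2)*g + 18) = sqrt(2)*g^5 + 12*g^4 + 29*sqrt(2)*g^3/2 - 45*g^2 - 81*sqrt(2)*g - 54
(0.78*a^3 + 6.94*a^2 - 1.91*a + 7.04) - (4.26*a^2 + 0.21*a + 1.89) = 0.78*a^3 + 2.68*a^2 - 2.12*a + 5.15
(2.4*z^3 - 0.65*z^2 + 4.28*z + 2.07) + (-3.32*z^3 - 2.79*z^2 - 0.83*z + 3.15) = -0.92*z^3 - 3.44*z^2 + 3.45*z + 5.22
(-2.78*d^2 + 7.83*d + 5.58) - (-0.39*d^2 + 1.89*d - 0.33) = -2.39*d^2 + 5.94*d + 5.91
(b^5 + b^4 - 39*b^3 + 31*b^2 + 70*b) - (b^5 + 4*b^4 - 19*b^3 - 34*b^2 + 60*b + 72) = -3*b^4 - 20*b^3 + 65*b^2 + 10*b - 72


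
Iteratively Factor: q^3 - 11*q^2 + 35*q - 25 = (q - 1)*(q^2 - 10*q + 25) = (q - 5)*(q - 1)*(q - 5)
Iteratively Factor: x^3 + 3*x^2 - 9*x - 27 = (x - 3)*(x^2 + 6*x + 9) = (x - 3)*(x + 3)*(x + 3)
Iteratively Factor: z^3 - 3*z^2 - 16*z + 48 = (z - 4)*(z^2 + z - 12) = (z - 4)*(z - 3)*(z + 4)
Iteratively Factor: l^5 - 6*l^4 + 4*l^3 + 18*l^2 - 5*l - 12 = (l + 1)*(l^4 - 7*l^3 + 11*l^2 + 7*l - 12) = (l + 1)^2*(l^3 - 8*l^2 + 19*l - 12) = (l - 4)*(l + 1)^2*(l^2 - 4*l + 3) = (l - 4)*(l - 1)*(l + 1)^2*(l - 3)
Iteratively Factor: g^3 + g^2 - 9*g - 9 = (g - 3)*(g^2 + 4*g + 3) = (g - 3)*(g + 3)*(g + 1)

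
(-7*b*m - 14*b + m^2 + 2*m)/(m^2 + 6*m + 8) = (-7*b + m)/(m + 4)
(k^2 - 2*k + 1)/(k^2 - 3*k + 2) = (k - 1)/(k - 2)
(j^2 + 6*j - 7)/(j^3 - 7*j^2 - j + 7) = (j + 7)/(j^2 - 6*j - 7)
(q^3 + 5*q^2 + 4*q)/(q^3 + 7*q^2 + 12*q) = (q + 1)/(q + 3)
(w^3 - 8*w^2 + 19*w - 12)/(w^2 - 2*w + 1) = (w^2 - 7*w + 12)/(w - 1)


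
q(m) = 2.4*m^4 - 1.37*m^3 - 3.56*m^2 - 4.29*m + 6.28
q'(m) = 9.6*m^3 - 4.11*m^2 - 7.12*m - 4.29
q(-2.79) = 165.71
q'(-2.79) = -224.91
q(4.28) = 620.65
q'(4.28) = 642.61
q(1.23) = -1.44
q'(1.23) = -1.40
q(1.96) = 9.30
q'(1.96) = 38.25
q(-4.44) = 1007.76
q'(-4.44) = -893.97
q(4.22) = 582.95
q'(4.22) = 613.92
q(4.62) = 868.78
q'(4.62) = 821.76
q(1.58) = 0.17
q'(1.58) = 12.07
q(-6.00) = 3310.18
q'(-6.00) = -2183.13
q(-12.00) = 51678.88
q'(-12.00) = -17099.49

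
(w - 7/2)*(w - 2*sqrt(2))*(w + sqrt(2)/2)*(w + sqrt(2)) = w^4 - 7*w^3/2 - sqrt(2)*w^3/2 - 5*w^2 + 7*sqrt(2)*w^2/4 - 2*sqrt(2)*w + 35*w/2 + 7*sqrt(2)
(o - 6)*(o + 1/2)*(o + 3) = o^3 - 5*o^2/2 - 39*o/2 - 9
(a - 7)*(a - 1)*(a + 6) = a^3 - 2*a^2 - 41*a + 42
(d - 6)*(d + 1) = d^2 - 5*d - 6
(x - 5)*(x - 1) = x^2 - 6*x + 5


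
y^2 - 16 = (y - 4)*(y + 4)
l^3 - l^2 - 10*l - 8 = (l - 4)*(l + 1)*(l + 2)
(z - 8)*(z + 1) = z^2 - 7*z - 8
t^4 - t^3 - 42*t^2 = t^2*(t - 7)*(t + 6)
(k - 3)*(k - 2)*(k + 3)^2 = k^4 + k^3 - 15*k^2 - 9*k + 54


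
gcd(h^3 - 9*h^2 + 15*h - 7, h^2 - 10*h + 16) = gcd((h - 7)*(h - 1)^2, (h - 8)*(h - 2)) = 1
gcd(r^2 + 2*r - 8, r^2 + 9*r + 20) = r + 4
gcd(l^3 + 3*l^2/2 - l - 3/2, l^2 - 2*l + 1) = l - 1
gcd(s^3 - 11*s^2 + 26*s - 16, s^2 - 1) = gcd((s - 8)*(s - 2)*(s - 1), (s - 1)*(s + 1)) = s - 1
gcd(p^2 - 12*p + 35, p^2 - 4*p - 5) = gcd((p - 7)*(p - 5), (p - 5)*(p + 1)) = p - 5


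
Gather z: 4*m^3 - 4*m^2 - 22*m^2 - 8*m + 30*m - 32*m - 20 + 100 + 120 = 4*m^3 - 26*m^2 - 10*m + 200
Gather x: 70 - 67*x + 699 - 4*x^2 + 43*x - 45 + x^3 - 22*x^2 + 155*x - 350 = x^3 - 26*x^2 + 131*x + 374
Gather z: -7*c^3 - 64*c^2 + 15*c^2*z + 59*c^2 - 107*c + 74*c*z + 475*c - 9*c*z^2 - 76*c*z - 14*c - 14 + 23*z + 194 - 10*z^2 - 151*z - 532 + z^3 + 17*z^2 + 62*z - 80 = -7*c^3 - 5*c^2 + 354*c + z^3 + z^2*(7 - 9*c) + z*(15*c^2 - 2*c - 66) - 432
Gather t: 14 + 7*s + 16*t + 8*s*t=7*s + t*(8*s + 16) + 14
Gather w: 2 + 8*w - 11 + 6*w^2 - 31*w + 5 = 6*w^2 - 23*w - 4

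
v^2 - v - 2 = (v - 2)*(v + 1)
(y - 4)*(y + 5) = y^2 + y - 20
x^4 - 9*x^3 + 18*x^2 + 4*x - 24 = (x - 6)*(x - 2)^2*(x + 1)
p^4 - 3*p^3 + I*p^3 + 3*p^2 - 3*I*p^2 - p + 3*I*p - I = (p - 1)*(p + I)*(-I*p + I)*(I*p - I)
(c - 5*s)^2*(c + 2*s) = c^3 - 8*c^2*s + 5*c*s^2 + 50*s^3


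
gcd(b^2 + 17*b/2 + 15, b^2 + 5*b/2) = b + 5/2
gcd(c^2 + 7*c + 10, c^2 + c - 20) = c + 5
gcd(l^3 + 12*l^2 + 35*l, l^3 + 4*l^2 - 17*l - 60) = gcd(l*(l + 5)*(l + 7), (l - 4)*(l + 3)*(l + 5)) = l + 5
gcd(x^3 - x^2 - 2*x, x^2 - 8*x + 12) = x - 2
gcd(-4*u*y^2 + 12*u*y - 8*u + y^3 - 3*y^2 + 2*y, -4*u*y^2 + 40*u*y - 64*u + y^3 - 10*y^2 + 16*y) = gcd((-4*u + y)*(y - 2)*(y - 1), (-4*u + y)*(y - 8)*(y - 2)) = -4*u*y + 8*u + y^2 - 2*y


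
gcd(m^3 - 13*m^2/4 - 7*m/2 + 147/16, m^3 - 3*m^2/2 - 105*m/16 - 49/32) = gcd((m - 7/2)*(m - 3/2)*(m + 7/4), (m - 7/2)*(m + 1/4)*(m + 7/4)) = m^2 - 7*m/4 - 49/8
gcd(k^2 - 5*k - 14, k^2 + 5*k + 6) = k + 2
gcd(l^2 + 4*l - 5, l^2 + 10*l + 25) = l + 5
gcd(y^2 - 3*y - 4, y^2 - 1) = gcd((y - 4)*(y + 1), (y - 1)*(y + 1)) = y + 1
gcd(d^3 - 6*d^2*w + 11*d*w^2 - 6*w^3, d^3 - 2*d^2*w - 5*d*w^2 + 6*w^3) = d^2 - 4*d*w + 3*w^2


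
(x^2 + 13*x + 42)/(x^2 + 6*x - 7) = (x + 6)/(x - 1)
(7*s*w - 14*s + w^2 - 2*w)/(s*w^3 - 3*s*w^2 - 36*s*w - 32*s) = (-7*s*w + 14*s - w^2 + 2*w)/(s*(-w^3 + 3*w^2 + 36*w + 32))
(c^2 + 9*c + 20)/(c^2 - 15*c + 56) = (c^2 + 9*c + 20)/(c^2 - 15*c + 56)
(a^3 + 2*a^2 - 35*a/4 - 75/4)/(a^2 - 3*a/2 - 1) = (-4*a^3 - 8*a^2 + 35*a + 75)/(2*(-2*a^2 + 3*a + 2))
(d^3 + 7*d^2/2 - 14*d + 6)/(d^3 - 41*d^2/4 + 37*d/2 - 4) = 2*(2*d^2 + 11*d - 6)/(4*d^2 - 33*d + 8)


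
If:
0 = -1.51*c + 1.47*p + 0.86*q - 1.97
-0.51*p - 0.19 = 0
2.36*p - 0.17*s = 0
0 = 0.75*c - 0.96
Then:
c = 1.28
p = -0.37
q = 5.17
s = -5.17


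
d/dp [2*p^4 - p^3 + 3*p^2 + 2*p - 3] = 8*p^3 - 3*p^2 + 6*p + 2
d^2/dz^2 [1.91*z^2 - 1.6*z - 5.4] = 3.82000000000000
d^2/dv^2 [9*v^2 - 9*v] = 18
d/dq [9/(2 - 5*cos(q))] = -45*sin(q)/(5*cos(q) - 2)^2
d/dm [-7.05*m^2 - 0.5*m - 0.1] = -14.1*m - 0.5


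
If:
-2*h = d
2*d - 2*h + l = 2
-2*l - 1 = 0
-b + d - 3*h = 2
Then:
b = 1/12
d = 5/6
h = -5/12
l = -1/2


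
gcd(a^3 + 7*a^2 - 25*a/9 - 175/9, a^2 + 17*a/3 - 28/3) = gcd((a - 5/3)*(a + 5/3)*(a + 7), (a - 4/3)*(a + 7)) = a + 7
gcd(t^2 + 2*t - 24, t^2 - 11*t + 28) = t - 4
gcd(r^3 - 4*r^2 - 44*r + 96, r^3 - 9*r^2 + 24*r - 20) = r - 2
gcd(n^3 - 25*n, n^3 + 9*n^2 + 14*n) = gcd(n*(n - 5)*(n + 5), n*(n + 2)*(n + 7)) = n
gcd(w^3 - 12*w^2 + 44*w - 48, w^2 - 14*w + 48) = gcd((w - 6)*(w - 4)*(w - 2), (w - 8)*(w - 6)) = w - 6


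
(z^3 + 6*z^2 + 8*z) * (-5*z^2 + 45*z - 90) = -5*z^5 + 15*z^4 + 140*z^3 - 180*z^2 - 720*z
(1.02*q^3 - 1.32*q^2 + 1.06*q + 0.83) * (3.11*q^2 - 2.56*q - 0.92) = 3.1722*q^5 - 6.7164*q^4 + 5.7374*q^3 + 1.0821*q^2 - 3.1*q - 0.7636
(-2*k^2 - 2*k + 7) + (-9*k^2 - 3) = -11*k^2 - 2*k + 4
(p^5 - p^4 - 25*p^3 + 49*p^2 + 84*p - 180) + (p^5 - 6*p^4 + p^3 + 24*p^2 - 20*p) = 2*p^5 - 7*p^4 - 24*p^3 + 73*p^2 + 64*p - 180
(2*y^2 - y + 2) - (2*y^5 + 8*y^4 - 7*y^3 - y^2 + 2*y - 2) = -2*y^5 - 8*y^4 + 7*y^3 + 3*y^2 - 3*y + 4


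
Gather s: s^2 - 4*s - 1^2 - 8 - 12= s^2 - 4*s - 21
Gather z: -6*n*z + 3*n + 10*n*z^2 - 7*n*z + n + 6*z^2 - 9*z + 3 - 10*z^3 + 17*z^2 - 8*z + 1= 4*n - 10*z^3 + z^2*(10*n + 23) + z*(-13*n - 17) + 4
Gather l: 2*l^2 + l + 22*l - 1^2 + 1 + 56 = 2*l^2 + 23*l + 56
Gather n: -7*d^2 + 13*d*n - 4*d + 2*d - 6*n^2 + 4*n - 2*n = -7*d^2 - 2*d - 6*n^2 + n*(13*d + 2)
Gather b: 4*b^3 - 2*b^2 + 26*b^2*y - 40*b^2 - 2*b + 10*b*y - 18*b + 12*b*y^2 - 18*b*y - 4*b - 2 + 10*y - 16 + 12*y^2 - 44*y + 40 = 4*b^3 + b^2*(26*y - 42) + b*(12*y^2 - 8*y - 24) + 12*y^2 - 34*y + 22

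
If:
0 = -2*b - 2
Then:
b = -1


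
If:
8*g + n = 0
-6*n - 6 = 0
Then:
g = 1/8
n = -1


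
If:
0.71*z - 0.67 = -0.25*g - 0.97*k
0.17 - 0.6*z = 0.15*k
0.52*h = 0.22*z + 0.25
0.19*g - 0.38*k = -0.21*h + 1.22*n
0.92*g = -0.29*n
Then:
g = 0.03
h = 0.54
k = 0.58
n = -0.08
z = 0.14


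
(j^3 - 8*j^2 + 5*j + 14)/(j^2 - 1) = (j^2 - 9*j + 14)/(j - 1)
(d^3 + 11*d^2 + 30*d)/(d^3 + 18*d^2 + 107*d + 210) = d/(d + 7)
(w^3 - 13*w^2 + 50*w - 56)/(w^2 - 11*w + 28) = w - 2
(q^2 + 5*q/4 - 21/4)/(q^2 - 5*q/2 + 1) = (4*q^2 + 5*q - 21)/(2*(2*q^2 - 5*q + 2))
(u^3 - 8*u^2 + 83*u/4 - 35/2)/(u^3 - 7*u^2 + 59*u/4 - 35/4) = (u - 2)/(u - 1)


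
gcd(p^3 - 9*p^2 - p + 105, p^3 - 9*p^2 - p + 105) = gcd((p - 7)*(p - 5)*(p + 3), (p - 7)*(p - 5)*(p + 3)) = p^3 - 9*p^2 - p + 105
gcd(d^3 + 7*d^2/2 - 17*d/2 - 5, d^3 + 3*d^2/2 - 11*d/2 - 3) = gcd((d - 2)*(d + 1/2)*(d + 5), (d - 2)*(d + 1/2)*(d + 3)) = d^2 - 3*d/2 - 1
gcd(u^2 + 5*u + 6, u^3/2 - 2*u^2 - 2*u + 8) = u + 2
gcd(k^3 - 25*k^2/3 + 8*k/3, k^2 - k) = k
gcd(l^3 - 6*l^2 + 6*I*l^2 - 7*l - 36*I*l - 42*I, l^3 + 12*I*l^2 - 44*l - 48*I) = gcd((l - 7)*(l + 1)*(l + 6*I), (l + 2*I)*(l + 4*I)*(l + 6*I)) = l + 6*I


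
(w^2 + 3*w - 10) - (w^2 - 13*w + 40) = 16*w - 50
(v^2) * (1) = v^2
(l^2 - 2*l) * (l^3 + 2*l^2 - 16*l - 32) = l^5 - 20*l^3 + 64*l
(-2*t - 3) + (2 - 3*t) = -5*t - 1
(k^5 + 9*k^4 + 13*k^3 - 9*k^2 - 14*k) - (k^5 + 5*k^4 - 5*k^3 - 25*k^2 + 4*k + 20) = 4*k^4 + 18*k^3 + 16*k^2 - 18*k - 20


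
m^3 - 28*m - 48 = (m - 6)*(m + 2)*(m + 4)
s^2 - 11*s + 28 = (s - 7)*(s - 4)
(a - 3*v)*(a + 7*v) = a^2 + 4*a*v - 21*v^2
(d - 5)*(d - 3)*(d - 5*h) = d^3 - 5*d^2*h - 8*d^2 + 40*d*h + 15*d - 75*h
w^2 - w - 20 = (w - 5)*(w + 4)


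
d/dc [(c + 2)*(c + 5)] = 2*c + 7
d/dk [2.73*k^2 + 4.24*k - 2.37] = 5.46*k + 4.24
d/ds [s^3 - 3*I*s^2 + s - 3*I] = 3*s^2 - 6*I*s + 1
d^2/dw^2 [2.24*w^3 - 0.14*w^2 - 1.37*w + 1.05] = 13.44*w - 0.28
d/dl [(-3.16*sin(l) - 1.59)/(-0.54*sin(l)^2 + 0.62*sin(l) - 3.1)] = (-1.7064*sin(l)^2 - 1.7172*sin(l) + 10.7818)*cos(l)/(0.2916*sin(l)^4 - 0.6696*sin(l)^3 + 3.7324*sin(l)^2 - 3.844*sin(l) + 9.61)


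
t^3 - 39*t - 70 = (t - 7)*(t + 2)*(t + 5)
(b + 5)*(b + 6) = b^2 + 11*b + 30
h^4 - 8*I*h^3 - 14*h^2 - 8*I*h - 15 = (h - 5*I)*(h - 3*I)*(h - I)*(h + I)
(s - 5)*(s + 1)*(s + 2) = s^3 - 2*s^2 - 13*s - 10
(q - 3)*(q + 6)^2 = q^3 + 9*q^2 - 108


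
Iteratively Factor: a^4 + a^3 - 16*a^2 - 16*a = (a)*(a^3 + a^2 - 16*a - 16) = a*(a - 4)*(a^2 + 5*a + 4) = a*(a - 4)*(a + 1)*(a + 4)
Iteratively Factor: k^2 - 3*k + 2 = (k - 2)*(k - 1)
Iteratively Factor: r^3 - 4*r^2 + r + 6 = (r + 1)*(r^2 - 5*r + 6) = (r - 3)*(r + 1)*(r - 2)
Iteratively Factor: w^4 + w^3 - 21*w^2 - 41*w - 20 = (w + 4)*(w^3 - 3*w^2 - 9*w - 5) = (w - 5)*(w + 4)*(w^2 + 2*w + 1) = (w - 5)*(w + 1)*(w + 4)*(w + 1)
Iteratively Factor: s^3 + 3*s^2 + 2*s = (s + 2)*(s^2 + s) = (s + 1)*(s + 2)*(s)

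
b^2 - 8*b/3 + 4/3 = (b - 2)*(b - 2/3)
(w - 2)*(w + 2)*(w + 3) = w^3 + 3*w^2 - 4*w - 12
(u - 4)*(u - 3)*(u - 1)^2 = u^4 - 9*u^3 + 27*u^2 - 31*u + 12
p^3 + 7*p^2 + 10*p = p*(p + 2)*(p + 5)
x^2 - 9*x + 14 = (x - 7)*(x - 2)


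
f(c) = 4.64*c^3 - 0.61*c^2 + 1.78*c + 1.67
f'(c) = 13.92*c^2 - 1.22*c + 1.78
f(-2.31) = -62.89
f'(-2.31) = 78.88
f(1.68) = 24.94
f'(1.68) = 39.02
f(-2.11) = -48.39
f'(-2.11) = 66.33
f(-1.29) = -11.60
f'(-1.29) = 26.52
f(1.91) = 35.18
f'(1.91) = 50.23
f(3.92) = 278.77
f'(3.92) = 210.90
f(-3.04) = -139.74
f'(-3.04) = 134.13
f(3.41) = 184.63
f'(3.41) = 159.48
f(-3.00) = -134.44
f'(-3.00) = 130.72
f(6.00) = 992.63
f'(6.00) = 495.58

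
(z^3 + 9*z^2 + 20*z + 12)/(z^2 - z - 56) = (z^3 + 9*z^2 + 20*z + 12)/(z^2 - z - 56)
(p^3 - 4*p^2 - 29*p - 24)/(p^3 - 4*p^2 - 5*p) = (p^2 - 5*p - 24)/(p*(p - 5))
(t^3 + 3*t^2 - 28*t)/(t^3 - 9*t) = (t^2 + 3*t - 28)/(t^2 - 9)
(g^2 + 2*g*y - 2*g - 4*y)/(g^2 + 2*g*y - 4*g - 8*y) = (g - 2)/(g - 4)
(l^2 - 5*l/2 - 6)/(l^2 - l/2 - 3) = (l - 4)/(l - 2)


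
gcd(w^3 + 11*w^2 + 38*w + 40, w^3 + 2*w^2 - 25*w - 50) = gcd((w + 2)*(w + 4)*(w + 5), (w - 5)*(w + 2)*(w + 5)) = w^2 + 7*w + 10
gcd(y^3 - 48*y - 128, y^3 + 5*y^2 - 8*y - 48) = y^2 + 8*y + 16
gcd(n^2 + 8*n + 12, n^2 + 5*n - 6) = n + 6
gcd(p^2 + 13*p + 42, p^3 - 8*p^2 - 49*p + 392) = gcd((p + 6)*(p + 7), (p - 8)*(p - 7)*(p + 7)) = p + 7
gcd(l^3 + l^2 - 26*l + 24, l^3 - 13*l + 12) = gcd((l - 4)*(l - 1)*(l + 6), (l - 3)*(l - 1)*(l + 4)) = l - 1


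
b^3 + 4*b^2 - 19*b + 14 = (b - 2)*(b - 1)*(b + 7)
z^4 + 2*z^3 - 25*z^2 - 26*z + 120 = (z - 4)*(z - 2)*(z + 3)*(z + 5)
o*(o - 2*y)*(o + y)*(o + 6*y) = o^4 + 5*o^3*y - 8*o^2*y^2 - 12*o*y^3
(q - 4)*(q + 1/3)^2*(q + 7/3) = q^4 - q^3 - 31*q^2/3 - 173*q/27 - 28/27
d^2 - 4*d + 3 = (d - 3)*(d - 1)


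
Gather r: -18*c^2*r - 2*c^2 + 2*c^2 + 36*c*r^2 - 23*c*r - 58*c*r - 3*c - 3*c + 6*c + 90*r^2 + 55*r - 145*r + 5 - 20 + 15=r^2*(36*c + 90) + r*(-18*c^2 - 81*c - 90)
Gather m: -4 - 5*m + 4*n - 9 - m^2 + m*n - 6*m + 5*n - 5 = -m^2 + m*(n - 11) + 9*n - 18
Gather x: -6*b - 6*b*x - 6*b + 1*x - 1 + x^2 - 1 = -12*b + x^2 + x*(1 - 6*b) - 2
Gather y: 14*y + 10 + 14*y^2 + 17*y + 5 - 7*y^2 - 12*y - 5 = 7*y^2 + 19*y + 10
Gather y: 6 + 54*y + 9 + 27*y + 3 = 81*y + 18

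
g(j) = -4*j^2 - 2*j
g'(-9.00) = 70.00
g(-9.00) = -306.00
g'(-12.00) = 94.00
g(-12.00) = -552.00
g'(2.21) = -19.68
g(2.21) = -23.96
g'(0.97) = -9.76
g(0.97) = -5.70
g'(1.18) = -11.44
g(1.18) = -7.93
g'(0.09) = -2.72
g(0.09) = -0.21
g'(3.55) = -30.40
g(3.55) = -57.51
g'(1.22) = -11.76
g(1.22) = -8.39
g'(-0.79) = 4.32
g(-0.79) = -0.92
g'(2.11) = -18.88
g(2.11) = -22.03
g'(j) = -8*j - 2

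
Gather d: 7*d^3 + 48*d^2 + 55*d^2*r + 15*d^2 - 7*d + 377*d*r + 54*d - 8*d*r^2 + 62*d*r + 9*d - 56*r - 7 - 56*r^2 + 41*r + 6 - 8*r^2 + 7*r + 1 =7*d^3 + d^2*(55*r + 63) + d*(-8*r^2 + 439*r + 56) - 64*r^2 - 8*r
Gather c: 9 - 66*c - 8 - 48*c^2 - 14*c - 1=-48*c^2 - 80*c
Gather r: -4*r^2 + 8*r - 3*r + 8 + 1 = -4*r^2 + 5*r + 9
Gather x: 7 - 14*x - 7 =-14*x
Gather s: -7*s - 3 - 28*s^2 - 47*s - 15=-28*s^2 - 54*s - 18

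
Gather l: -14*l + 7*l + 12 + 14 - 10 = 16 - 7*l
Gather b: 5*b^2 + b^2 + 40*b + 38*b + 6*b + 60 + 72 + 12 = 6*b^2 + 84*b + 144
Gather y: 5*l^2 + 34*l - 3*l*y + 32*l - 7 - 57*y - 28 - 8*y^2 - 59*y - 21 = 5*l^2 + 66*l - 8*y^2 + y*(-3*l - 116) - 56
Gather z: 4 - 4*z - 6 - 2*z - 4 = -6*z - 6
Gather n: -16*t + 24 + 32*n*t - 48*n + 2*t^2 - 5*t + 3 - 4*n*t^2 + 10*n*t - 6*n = n*(-4*t^2 + 42*t - 54) + 2*t^2 - 21*t + 27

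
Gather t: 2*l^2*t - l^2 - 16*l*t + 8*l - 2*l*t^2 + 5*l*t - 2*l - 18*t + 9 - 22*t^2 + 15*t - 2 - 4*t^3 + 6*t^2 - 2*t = -l^2 + 6*l - 4*t^3 + t^2*(-2*l - 16) + t*(2*l^2 - 11*l - 5) + 7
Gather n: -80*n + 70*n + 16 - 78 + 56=-10*n - 6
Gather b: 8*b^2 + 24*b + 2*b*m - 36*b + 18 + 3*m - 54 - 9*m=8*b^2 + b*(2*m - 12) - 6*m - 36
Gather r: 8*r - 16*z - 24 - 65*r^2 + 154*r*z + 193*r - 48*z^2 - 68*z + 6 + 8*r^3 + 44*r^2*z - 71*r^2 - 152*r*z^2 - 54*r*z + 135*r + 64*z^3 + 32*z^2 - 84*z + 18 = 8*r^3 + r^2*(44*z - 136) + r*(-152*z^2 + 100*z + 336) + 64*z^3 - 16*z^2 - 168*z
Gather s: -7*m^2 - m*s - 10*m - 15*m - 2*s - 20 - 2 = -7*m^2 - 25*m + s*(-m - 2) - 22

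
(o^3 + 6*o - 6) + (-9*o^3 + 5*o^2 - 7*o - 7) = -8*o^3 + 5*o^2 - o - 13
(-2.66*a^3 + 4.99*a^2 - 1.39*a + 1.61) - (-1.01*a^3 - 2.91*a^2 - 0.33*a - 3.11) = -1.65*a^3 + 7.9*a^2 - 1.06*a + 4.72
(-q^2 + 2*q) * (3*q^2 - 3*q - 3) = -3*q^4 + 9*q^3 - 3*q^2 - 6*q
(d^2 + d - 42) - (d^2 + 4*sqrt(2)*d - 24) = -4*sqrt(2)*d + d - 18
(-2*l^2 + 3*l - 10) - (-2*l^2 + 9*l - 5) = -6*l - 5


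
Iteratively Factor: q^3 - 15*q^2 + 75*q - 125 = (q - 5)*(q^2 - 10*q + 25) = (q - 5)^2*(q - 5)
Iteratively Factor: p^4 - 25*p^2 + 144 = (p - 4)*(p^3 + 4*p^2 - 9*p - 36) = (p - 4)*(p + 4)*(p^2 - 9) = (p - 4)*(p - 3)*(p + 4)*(p + 3)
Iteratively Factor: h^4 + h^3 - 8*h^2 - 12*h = (h - 3)*(h^3 + 4*h^2 + 4*h) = (h - 3)*(h + 2)*(h^2 + 2*h) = (h - 3)*(h + 2)^2*(h)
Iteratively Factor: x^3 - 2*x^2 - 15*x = (x - 5)*(x^2 + 3*x) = (x - 5)*(x + 3)*(x)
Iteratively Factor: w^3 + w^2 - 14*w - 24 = (w + 3)*(w^2 - 2*w - 8) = (w + 2)*(w + 3)*(w - 4)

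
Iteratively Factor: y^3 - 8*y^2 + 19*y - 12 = (y - 4)*(y^2 - 4*y + 3) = (y - 4)*(y - 3)*(y - 1)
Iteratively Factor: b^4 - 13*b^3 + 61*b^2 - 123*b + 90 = (b - 3)*(b^3 - 10*b^2 + 31*b - 30) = (b - 3)^2*(b^2 - 7*b + 10) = (b - 5)*(b - 3)^2*(b - 2)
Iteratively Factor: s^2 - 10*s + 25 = (s - 5)*(s - 5)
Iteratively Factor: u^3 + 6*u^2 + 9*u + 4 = (u + 1)*(u^2 + 5*u + 4) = (u + 1)*(u + 4)*(u + 1)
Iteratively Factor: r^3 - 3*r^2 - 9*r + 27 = (r - 3)*(r^2 - 9) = (r - 3)^2*(r + 3)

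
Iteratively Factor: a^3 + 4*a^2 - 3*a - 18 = (a + 3)*(a^2 + a - 6) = (a - 2)*(a + 3)*(a + 3)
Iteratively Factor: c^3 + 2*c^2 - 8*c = (c)*(c^2 + 2*c - 8) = c*(c + 4)*(c - 2)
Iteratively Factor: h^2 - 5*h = (h - 5)*(h)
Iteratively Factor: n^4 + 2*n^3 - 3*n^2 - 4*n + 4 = (n - 1)*(n^3 + 3*n^2 - 4) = (n - 1)*(n + 2)*(n^2 + n - 2) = (n - 1)*(n + 2)^2*(n - 1)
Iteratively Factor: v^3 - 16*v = (v + 4)*(v^2 - 4*v) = v*(v + 4)*(v - 4)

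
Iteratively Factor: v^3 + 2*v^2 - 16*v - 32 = (v + 2)*(v^2 - 16) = (v - 4)*(v + 2)*(v + 4)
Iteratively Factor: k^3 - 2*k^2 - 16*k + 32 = (k + 4)*(k^2 - 6*k + 8) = (k - 2)*(k + 4)*(k - 4)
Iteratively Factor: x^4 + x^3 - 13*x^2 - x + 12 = (x + 1)*(x^3 - 13*x + 12) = (x - 3)*(x + 1)*(x^2 + 3*x - 4) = (x - 3)*(x + 1)*(x + 4)*(x - 1)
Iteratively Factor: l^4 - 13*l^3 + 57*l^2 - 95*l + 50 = (l - 1)*(l^3 - 12*l^2 + 45*l - 50) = (l - 2)*(l - 1)*(l^2 - 10*l + 25) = (l - 5)*(l - 2)*(l - 1)*(l - 5)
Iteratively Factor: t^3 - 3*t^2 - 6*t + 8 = (t - 1)*(t^2 - 2*t - 8) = (t - 1)*(t + 2)*(t - 4)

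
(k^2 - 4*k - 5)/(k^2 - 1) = (k - 5)/(k - 1)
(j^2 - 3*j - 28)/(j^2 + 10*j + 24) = (j - 7)/(j + 6)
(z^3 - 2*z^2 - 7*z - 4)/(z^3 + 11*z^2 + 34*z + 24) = (z^2 - 3*z - 4)/(z^2 + 10*z + 24)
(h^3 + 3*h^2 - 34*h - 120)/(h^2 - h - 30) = h + 4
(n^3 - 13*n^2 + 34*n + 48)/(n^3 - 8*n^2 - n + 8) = (n - 6)/(n - 1)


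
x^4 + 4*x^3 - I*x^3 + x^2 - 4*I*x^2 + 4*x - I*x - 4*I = (x + 4)*(x - I)^2*(x + I)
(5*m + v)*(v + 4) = 5*m*v + 20*m + v^2 + 4*v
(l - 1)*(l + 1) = l^2 - 1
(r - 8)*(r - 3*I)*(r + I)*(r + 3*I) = r^4 - 8*r^3 + I*r^3 + 9*r^2 - 8*I*r^2 - 72*r + 9*I*r - 72*I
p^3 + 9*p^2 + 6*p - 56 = (p - 2)*(p + 4)*(p + 7)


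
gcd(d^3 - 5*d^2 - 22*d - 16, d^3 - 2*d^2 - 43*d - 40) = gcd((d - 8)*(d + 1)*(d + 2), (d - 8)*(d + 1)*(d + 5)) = d^2 - 7*d - 8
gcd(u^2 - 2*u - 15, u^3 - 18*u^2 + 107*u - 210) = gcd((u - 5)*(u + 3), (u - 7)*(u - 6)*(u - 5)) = u - 5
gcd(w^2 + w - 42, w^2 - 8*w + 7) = 1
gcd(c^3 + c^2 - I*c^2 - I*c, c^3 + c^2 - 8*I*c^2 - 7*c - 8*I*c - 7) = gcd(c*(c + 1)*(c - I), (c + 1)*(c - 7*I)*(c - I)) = c^2 + c*(1 - I) - I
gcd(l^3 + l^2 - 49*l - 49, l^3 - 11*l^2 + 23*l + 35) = l^2 - 6*l - 7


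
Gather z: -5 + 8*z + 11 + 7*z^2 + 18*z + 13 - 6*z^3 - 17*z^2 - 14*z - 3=-6*z^3 - 10*z^2 + 12*z + 16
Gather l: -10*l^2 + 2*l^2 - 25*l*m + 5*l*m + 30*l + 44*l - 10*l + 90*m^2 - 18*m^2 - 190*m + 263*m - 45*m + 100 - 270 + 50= -8*l^2 + l*(64 - 20*m) + 72*m^2 + 28*m - 120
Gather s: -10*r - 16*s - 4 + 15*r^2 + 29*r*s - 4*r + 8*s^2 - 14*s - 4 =15*r^2 - 14*r + 8*s^2 + s*(29*r - 30) - 8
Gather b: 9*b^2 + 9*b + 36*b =9*b^2 + 45*b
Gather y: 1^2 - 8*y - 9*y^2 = -9*y^2 - 8*y + 1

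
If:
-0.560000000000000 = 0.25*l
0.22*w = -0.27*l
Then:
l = -2.24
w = 2.75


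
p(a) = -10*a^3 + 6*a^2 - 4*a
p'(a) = -30*a^2 + 12*a - 4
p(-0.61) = 6.94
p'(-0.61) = -22.48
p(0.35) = -1.09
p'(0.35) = -3.48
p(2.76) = -175.58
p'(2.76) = -199.41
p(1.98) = -62.02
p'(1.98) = -97.85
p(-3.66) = 585.29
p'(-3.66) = -449.79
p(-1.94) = 103.36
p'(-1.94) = -140.19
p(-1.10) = 24.97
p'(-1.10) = -53.50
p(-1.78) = 82.53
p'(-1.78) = -120.41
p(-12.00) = 18192.00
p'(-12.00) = -4468.00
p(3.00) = -228.00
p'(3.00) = -238.00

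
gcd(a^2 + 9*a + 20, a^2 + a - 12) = a + 4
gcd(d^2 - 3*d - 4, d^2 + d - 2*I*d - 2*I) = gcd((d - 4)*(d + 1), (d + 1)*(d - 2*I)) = d + 1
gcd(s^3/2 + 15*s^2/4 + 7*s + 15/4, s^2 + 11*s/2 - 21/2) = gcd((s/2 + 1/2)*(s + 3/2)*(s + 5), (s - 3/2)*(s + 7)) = 1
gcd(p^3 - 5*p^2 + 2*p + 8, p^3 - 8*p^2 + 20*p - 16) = p^2 - 6*p + 8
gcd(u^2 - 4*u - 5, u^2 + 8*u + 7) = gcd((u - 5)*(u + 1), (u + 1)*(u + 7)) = u + 1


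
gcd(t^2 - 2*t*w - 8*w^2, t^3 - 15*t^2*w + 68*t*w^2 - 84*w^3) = 1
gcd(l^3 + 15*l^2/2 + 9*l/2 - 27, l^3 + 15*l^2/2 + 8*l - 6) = l + 6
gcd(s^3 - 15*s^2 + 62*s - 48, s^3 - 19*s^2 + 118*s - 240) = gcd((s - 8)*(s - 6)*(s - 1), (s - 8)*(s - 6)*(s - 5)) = s^2 - 14*s + 48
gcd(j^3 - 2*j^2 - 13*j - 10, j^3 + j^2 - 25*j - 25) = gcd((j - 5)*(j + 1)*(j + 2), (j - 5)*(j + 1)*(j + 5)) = j^2 - 4*j - 5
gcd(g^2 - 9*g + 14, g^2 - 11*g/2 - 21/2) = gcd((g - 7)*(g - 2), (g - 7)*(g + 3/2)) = g - 7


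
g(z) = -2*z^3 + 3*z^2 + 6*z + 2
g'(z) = -6*z^2 + 6*z + 6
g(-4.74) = 253.96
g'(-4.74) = -157.25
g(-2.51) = 37.47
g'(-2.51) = -46.86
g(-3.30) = 86.74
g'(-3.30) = -79.14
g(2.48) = 4.83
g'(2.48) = -16.02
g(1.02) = 9.12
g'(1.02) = 5.88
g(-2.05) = 19.54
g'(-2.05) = -31.52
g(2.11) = 9.23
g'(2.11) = -8.05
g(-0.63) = -0.09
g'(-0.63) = -0.16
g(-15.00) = 7337.00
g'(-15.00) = -1434.00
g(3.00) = -7.00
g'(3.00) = -30.00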